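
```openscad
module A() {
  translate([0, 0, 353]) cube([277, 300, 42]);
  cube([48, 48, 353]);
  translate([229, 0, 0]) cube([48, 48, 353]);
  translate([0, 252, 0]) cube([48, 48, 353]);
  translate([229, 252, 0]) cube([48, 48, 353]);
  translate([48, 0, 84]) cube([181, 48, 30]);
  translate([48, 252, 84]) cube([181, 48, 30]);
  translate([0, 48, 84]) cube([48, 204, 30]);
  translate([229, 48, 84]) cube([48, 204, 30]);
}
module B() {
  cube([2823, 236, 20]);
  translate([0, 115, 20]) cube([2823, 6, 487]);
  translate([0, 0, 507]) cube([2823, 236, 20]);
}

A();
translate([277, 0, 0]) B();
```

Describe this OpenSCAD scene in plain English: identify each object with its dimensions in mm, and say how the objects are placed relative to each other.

A is a four-legged stool. The seat is 277×300 mm, 42 mm thick, top at z = 395 mm. It stands on four square legs, each 48×48 mm in cross-section, from z = 0 to the seat underside, each flush with a corner of the seat. Four stretchers, 48 mm wide and 30 mm tall, connect adjacent legs with their undersides at z = 84 mm, each running between the inner faces of the legs it joins and aligned with the legs' outer faces on the other axis.

B is an I-beam lying along x, 2823 mm long. Overall section height 527 mm. Two flanges 236 mm wide (y) and 20 mm thick, one on the floor and one at the top; a web 6 mm thick runs between them, centred on the flange width.

The I-beam is against the stool's +x side, with their −y faces flush.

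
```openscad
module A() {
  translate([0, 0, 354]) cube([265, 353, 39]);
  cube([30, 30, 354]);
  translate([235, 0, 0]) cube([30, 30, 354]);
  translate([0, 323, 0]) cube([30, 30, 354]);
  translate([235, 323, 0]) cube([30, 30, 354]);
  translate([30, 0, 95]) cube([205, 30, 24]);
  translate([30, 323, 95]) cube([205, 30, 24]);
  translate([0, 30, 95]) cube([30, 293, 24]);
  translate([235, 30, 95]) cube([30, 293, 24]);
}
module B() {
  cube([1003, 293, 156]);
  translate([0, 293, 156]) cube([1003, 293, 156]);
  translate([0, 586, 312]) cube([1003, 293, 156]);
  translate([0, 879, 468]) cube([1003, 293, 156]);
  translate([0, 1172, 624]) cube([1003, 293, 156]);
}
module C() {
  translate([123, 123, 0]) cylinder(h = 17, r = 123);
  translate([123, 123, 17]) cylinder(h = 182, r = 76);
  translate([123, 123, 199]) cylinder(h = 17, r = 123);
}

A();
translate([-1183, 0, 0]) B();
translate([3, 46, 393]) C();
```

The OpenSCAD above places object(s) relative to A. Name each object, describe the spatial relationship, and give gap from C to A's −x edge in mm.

The spool's min-x is at 3; the stool's min-x is 0; gap = 3 mm.

A is a stool. B is a staircase. C is a spool. The staircase is on the floor beside the stool on its −x side. The spool is on top of the stool. The gap from the spool to the stool's −x edge is 3 mm.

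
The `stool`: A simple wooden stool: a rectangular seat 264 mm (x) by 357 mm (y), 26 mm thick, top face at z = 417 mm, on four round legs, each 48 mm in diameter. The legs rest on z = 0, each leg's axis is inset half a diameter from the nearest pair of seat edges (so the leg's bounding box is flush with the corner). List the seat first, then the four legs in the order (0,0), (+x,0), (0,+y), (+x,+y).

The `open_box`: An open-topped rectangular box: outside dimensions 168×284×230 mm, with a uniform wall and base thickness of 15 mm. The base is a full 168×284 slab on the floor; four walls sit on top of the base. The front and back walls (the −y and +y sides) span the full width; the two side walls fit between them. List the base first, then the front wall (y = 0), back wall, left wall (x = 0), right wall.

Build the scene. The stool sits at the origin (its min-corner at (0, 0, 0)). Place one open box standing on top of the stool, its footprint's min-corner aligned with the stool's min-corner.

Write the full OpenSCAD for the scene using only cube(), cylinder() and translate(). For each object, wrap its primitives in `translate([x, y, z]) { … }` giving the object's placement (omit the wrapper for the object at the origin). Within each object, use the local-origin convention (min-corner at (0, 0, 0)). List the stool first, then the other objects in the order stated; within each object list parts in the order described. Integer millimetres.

translate([0, 0, 391]) cube([264, 357, 26]);
translate([24, 24, 0]) cylinder(h = 391, r = 24);
translate([240, 24, 0]) cylinder(h = 391, r = 24);
translate([24, 333, 0]) cylinder(h = 391, r = 24);
translate([240, 333, 0]) cylinder(h = 391, r = 24);
translate([0, 0, 417]) {
  cube([168, 284, 15]);
  translate([0, 0, 15]) cube([168, 15, 215]);
  translate([0, 269, 15]) cube([168, 15, 215]);
  translate([0, 15, 15]) cube([15, 254, 215]);
  translate([153, 15, 15]) cube([15, 254, 215]);
}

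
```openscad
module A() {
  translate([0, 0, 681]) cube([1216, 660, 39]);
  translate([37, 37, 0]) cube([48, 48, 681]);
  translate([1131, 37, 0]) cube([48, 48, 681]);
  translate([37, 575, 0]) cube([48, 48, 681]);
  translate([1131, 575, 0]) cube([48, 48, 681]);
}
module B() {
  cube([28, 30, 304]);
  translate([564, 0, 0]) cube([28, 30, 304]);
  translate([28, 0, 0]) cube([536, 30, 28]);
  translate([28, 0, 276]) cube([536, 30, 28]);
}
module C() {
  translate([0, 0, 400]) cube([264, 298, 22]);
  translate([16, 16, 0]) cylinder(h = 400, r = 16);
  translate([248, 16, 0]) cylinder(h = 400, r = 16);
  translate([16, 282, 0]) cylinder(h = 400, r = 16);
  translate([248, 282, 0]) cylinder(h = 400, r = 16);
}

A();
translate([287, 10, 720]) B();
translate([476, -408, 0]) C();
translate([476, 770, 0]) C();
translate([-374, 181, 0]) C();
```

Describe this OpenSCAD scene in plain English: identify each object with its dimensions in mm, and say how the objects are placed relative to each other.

A is a table with a 1216×660 mm rectangular top, 39 mm thick, top surface at z = 720 mm, supported by four 48×48 mm square legs, each inset 37 mm from the nearest pair of top edges, running from the floor.

B is a picture frame with a 536×248 mm rectangular opening (x by z) and a uniform 28 mm border on every side. Frame depth is 30 mm along y. It is built from two vertical stiles running the full outside height and two horizontal rails spanning the gap between the stiles.

C is a four-legged stool. The seat is 264×298 mm, 22 mm thick, top at z = 422 mm. It stands on four round legs, each 32 mm in diameter, from z = 0 to the seat underside, each leg's axis is inset half a diameter from the nearest pair of seat edges (so the leg's bounding box is flush with the corner).

The picture frame is on top of the table. Three stools sit around the table at the −y, +y, −x sides.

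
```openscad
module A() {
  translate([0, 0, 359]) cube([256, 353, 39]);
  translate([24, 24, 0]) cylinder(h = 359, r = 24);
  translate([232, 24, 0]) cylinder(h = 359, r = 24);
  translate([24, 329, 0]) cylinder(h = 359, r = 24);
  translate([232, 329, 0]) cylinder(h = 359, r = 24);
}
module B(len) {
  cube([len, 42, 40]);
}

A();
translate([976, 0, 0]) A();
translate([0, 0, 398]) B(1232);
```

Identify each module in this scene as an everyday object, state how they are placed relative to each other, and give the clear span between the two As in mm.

A is a stool. B is a beam. A beam spans the tops of two stools. The clear span between the two stools is 720 mm.

Second stool starts at x = 976; first ends at x = 256; clear span = 976 − 256 = 720 mm.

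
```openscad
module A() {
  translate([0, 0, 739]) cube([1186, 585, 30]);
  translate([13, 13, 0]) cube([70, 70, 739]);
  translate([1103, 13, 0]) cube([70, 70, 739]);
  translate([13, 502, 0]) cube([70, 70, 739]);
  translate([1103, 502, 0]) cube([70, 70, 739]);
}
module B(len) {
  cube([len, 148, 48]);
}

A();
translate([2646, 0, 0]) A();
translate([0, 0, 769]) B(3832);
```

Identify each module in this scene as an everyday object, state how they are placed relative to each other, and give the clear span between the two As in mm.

Second table starts at x = 2646; first ends at x = 1186; clear span = 2646 − 1186 = 1460 mm.

A is a table. B is a beam. A beam spans the tops of two tables. The clear span between the two tables is 1460 mm.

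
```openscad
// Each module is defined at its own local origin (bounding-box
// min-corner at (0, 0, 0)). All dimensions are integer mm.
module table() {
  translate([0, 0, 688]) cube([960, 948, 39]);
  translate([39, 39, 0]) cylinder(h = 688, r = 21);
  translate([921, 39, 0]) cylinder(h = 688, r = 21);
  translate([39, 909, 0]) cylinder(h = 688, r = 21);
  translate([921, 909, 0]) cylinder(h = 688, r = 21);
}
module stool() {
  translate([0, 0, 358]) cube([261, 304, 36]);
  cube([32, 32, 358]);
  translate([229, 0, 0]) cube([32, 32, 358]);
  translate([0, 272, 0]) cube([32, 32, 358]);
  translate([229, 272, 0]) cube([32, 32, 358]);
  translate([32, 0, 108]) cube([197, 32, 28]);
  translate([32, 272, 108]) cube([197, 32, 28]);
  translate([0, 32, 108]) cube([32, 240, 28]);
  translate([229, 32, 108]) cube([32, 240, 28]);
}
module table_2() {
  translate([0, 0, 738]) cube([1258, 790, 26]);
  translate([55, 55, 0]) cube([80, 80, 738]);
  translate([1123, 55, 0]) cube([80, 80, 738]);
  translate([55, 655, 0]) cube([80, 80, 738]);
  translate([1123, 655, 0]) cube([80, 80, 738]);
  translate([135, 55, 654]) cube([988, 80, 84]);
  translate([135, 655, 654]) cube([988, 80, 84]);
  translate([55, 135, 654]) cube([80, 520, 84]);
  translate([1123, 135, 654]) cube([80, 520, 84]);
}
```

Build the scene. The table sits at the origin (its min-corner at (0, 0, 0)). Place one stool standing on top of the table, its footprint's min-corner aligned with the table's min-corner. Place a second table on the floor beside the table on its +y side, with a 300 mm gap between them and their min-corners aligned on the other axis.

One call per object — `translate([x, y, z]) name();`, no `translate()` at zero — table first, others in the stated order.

table();
translate([0, 0, 727]) stool();
translate([0, 1248, 0]) table_2();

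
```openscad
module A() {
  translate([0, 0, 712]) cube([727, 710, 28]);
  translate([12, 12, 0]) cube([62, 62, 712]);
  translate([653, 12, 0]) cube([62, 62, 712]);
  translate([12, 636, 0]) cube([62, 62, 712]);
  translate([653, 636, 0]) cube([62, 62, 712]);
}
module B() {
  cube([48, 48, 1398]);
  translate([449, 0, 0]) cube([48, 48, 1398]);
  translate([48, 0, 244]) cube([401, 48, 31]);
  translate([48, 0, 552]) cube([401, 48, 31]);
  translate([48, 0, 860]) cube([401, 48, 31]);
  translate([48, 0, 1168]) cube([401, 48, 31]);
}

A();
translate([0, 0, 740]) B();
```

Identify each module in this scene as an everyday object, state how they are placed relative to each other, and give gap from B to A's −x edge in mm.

The ladder's min-x is at 0; the table's min-x is 0; gap = 0 mm.

A is a table. B is a ladder. The ladder is on top of the table. The gap from the ladder to the table's −x edge is 0 mm.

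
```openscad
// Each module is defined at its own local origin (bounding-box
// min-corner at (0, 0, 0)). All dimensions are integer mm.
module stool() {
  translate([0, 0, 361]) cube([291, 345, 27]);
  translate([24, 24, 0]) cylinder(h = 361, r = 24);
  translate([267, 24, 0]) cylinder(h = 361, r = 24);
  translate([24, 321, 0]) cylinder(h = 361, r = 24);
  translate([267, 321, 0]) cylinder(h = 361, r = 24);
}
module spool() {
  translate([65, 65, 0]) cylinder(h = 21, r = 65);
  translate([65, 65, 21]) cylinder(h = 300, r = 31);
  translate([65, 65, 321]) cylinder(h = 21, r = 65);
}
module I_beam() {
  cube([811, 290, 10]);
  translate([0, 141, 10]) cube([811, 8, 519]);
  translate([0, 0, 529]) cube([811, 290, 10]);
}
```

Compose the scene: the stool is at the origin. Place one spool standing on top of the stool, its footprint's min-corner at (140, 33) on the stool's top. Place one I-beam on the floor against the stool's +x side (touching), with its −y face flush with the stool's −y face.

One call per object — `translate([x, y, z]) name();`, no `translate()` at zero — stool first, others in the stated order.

stool();
translate([140, 33, 388]) spool();
translate([291, 0, 0]) I_beam();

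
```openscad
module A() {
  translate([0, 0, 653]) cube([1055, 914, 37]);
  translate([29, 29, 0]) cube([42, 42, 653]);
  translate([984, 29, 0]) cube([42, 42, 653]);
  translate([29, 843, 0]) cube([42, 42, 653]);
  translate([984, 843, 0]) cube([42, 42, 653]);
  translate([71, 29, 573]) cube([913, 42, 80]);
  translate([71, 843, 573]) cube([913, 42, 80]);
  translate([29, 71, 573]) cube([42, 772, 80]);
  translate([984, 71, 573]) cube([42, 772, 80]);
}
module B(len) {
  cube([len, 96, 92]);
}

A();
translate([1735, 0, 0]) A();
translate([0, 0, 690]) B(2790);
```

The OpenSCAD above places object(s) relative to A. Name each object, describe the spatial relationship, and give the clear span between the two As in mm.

Second table starts at x = 1735; first ends at x = 1055; clear span = 1735 − 1055 = 680 mm.

A is a table. B is a beam. A beam spans the tops of two tables. The clear span between the two tables is 680 mm.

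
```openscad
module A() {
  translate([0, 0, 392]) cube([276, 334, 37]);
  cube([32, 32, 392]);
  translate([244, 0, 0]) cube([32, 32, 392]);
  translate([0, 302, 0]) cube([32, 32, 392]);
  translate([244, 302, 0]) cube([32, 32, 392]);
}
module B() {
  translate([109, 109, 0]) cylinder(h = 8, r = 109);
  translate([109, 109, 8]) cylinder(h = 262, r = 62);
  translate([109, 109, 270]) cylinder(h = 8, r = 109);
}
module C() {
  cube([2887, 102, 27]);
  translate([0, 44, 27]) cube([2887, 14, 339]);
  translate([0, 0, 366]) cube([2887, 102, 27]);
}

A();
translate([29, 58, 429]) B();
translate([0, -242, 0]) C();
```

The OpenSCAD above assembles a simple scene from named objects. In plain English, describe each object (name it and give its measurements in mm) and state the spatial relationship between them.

A is a four-legged stool. The seat is 276×334 mm, 37 mm thick, top at z = 429 mm. It stands on four square legs, each 32×32 mm in cross-section, from z = 0 to the seat underside, each flush with a corner of the seat.

B is a spool: two coaxial disc flanges of radius 109 mm and thickness 8 mm, joined by a core cylinder of radius 62 mm and height 262 mm. The lower flange rests on z = 0 and the three cylinders share a vertical axis.

C is an I-beam lying along x, 2887 mm long. Overall section height 393 mm. Two flanges 102 mm wide (y) and 27 mm thick, one on the floor and one at the top; a web 14 mm thick runs between them, centred on the flange width.

The spool is on top of the stool, centred. The I-beam is on the floor beside the stool on its −y side.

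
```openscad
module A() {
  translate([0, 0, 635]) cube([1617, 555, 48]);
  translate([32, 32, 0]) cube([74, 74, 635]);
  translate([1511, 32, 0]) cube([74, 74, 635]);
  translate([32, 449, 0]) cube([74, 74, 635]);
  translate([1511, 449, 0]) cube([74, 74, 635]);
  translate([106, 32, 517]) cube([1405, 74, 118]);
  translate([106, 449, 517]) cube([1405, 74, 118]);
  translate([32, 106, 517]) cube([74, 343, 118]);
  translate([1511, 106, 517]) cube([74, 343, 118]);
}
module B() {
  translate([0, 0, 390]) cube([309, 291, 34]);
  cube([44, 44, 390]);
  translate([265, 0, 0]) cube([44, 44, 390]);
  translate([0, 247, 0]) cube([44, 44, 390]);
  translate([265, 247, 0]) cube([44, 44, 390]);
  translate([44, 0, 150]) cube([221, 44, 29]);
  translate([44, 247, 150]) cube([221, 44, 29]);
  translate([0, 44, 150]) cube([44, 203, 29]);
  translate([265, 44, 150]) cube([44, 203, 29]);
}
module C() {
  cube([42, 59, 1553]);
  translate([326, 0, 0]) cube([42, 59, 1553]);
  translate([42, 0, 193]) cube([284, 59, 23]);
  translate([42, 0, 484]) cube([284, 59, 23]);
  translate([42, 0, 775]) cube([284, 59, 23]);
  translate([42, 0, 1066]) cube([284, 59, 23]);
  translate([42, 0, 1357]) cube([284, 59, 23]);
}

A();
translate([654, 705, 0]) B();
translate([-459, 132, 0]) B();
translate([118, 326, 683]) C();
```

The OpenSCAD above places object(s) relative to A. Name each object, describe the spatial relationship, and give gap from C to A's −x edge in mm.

A is a table. B is a stool. C is a ladder. Two stools sit around the table at the +y, −x sides. The ladder is on top of the table. The gap from the ladder to the table's −x edge is 118 mm.

The ladder's min-x is at 118; the table's min-x is 0; gap = 118 mm.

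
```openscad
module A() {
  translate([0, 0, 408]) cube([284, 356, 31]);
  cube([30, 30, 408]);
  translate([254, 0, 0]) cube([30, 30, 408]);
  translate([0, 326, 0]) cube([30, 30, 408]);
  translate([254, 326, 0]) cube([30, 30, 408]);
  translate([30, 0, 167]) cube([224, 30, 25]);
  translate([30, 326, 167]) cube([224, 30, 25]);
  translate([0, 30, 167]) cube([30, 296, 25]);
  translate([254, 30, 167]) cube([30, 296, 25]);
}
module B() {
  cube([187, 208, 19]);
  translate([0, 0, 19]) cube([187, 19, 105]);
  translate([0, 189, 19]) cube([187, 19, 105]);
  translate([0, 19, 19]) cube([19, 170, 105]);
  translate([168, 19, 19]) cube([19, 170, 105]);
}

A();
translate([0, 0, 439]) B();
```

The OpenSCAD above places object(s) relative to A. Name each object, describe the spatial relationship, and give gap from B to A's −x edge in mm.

The open box's min-x is at 0; the stool's min-x is 0; gap = 0 mm.

A is a stool. B is an open box. The open box is on top of the stool. The gap from the open box to the stool's −x edge is 0 mm.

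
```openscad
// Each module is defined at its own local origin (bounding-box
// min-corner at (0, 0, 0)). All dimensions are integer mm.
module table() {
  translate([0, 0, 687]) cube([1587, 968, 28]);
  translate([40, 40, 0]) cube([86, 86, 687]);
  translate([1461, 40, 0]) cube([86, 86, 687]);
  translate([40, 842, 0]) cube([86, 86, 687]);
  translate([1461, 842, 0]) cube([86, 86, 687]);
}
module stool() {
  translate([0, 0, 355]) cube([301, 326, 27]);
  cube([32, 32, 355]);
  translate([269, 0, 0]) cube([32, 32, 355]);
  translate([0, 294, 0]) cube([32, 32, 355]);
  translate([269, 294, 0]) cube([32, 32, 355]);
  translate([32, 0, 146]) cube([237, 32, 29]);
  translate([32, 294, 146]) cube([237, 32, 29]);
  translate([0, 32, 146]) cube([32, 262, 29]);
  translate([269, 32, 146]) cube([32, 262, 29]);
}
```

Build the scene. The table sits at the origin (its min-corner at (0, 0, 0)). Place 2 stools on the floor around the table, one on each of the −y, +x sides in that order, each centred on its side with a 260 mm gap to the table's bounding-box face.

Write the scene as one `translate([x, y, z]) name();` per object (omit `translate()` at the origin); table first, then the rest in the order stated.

table();
translate([643, -586, 0]) stool();
translate([1847, 321, 0]) stool();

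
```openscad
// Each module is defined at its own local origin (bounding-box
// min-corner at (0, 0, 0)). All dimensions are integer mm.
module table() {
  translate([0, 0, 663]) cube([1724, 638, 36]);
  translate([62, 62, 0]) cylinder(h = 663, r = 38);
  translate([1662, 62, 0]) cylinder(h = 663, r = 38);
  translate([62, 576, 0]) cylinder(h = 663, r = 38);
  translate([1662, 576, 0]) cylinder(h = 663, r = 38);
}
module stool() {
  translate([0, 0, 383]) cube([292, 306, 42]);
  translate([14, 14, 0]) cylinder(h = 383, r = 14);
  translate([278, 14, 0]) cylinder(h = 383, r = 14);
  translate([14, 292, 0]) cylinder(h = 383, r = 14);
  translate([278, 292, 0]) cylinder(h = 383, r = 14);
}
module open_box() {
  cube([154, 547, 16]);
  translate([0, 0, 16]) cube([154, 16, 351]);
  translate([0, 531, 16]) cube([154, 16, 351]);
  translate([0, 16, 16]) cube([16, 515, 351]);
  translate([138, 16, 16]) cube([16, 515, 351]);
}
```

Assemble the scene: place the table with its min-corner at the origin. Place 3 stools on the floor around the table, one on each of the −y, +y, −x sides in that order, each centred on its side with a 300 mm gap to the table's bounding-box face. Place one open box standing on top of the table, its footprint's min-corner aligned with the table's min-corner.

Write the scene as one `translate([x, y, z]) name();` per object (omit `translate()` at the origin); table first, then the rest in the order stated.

table();
translate([716, -606, 0]) stool();
translate([716, 938, 0]) stool();
translate([-592, 166, 0]) stool();
translate([0, 0, 699]) open_box();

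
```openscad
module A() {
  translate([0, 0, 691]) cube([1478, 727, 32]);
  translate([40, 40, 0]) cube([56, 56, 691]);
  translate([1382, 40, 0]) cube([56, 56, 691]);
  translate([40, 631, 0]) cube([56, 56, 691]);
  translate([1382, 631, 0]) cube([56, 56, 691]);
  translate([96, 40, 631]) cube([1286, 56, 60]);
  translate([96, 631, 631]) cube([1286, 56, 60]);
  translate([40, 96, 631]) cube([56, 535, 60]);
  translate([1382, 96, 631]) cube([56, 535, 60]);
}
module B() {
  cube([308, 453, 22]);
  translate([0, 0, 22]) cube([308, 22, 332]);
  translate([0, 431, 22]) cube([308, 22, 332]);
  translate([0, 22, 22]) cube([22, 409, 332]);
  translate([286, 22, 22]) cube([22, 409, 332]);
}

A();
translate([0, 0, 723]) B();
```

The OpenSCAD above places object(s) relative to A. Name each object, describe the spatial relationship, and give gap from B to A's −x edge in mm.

A is a table. B is an open box. The open box is on top of the table. The gap from the open box to the table's −x edge is 0 mm.

The open box's min-x is at 0; the table's min-x is 0; gap = 0 mm.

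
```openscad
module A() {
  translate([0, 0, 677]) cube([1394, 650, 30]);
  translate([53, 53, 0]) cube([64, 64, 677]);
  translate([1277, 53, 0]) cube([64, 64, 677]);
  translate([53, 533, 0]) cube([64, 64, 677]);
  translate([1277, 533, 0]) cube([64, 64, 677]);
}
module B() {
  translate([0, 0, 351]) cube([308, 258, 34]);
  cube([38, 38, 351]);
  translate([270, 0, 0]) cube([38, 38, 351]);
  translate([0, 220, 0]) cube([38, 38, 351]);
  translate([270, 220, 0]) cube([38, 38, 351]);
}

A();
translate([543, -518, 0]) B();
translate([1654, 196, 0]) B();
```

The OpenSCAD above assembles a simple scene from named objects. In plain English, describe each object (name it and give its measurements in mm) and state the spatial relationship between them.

A is a table: top 1394 mm (x) × 650 mm (y), 30 mm thick, upper face at z = 707 mm, on four 64×64 mm square legs, each inset 53 mm from the nearest pair of top edges, running from z = 0 to the bottom of the top.

B is a simple wooden stool: a rectangular seat 308 mm (x) by 258 mm (y), 34 mm thick, top face at z = 385 mm, on four square legs, each 38×38 mm in cross-section. The legs rest on z = 0, each flush with a corner of the seat.

Two stools sit around the table at the −y, +x sides.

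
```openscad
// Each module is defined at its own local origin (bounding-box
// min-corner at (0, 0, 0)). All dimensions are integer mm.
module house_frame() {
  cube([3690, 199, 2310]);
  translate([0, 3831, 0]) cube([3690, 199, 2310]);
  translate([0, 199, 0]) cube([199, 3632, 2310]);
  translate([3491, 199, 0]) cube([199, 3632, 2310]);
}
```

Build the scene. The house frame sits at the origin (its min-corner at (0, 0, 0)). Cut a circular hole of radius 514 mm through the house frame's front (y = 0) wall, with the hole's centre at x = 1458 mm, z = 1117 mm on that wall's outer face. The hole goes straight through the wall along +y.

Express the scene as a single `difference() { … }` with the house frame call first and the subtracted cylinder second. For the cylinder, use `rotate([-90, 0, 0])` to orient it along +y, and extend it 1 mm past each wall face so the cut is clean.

difference() {
  house_frame();
  translate([1458, -1, 1117]) rotate([-90, 0, 0]) cylinder(h = 201, r = 514);
}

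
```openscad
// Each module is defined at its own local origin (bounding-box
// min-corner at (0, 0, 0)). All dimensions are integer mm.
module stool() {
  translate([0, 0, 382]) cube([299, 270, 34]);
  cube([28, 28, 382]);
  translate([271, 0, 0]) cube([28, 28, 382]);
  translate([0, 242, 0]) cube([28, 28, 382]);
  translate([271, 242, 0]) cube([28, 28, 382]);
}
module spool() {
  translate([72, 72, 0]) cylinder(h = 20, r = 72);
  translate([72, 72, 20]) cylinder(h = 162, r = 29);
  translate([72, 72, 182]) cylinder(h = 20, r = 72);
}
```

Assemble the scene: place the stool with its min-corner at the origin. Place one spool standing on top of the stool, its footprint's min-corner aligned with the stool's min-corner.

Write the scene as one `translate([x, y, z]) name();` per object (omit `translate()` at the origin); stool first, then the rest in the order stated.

stool();
translate([0, 0, 416]) spool();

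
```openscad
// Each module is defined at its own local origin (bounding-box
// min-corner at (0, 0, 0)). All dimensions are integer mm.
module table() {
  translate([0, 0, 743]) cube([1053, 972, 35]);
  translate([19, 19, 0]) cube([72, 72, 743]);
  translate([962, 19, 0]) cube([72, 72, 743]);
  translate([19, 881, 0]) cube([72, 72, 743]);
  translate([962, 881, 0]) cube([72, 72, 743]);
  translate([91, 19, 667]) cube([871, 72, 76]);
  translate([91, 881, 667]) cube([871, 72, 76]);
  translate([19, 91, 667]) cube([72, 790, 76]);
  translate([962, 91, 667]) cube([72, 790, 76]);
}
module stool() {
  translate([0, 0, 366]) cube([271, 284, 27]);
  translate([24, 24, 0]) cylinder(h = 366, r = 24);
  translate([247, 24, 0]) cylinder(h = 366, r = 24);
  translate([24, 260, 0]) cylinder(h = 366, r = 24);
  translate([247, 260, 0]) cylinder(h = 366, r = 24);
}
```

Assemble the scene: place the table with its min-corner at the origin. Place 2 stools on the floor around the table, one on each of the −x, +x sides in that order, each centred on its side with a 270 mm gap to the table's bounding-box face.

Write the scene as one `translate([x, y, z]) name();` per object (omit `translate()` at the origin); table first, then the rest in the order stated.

table();
translate([-541, 344, 0]) stool();
translate([1323, 344, 0]) stool();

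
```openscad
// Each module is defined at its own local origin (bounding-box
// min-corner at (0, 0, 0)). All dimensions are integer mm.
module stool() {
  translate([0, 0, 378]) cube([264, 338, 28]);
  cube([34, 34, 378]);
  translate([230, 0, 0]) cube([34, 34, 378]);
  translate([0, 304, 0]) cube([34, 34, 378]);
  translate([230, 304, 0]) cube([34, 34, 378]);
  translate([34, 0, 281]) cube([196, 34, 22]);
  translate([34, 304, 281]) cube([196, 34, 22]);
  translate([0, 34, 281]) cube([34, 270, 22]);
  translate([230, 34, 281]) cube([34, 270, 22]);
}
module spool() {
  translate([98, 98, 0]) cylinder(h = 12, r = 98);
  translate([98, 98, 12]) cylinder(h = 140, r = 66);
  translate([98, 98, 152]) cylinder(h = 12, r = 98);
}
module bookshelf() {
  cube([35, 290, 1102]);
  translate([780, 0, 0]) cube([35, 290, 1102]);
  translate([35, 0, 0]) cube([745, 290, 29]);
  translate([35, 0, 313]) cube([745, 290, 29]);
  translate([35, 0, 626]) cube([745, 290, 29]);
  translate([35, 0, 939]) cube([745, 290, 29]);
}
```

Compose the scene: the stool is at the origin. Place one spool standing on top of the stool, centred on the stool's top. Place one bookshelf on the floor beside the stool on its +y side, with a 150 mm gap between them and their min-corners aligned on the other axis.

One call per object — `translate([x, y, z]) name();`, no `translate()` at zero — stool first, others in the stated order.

stool();
translate([34, 71, 406]) spool();
translate([0, 488, 0]) bookshelf();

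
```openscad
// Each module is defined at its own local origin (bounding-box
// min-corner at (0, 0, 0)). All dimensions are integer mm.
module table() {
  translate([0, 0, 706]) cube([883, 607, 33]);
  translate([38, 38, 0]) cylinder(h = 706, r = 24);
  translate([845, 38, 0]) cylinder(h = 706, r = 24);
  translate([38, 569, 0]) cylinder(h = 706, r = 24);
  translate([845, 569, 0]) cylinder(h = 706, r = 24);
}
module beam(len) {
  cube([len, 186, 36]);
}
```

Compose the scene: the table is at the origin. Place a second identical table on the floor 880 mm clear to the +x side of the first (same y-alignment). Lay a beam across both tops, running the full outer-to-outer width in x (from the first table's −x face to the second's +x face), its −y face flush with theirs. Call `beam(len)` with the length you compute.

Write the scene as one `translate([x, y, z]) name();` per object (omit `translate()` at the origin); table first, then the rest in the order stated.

table();
translate([1763, 0, 0]) table();
translate([0, 0, 739]) beam(2646);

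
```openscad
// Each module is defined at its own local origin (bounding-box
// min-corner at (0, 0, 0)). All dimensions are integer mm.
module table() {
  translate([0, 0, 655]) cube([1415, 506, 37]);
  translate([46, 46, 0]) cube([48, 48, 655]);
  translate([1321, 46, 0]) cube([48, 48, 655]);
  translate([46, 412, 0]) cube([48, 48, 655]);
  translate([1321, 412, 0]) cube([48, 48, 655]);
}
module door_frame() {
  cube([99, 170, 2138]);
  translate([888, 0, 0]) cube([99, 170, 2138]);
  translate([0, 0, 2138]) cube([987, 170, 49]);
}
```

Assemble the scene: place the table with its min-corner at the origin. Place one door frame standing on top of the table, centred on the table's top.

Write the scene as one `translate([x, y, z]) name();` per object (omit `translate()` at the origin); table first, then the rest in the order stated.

table();
translate([214, 168, 692]) door_frame();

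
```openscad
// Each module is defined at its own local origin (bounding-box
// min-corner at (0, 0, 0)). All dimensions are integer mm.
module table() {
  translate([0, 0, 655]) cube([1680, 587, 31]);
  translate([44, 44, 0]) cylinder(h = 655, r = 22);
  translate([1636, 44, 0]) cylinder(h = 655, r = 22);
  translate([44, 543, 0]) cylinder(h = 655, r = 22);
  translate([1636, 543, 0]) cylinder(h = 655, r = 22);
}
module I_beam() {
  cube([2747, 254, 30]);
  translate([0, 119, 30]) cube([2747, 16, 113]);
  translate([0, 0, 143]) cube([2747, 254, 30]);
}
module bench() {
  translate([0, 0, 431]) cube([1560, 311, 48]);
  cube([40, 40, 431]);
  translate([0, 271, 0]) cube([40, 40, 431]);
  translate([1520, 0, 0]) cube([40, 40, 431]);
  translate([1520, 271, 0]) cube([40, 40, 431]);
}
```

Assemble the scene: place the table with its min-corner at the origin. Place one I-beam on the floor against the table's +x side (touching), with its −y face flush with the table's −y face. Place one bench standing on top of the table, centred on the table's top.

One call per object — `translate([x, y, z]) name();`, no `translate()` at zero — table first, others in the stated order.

table();
translate([1680, 0, 0]) I_beam();
translate([60, 138, 686]) bench();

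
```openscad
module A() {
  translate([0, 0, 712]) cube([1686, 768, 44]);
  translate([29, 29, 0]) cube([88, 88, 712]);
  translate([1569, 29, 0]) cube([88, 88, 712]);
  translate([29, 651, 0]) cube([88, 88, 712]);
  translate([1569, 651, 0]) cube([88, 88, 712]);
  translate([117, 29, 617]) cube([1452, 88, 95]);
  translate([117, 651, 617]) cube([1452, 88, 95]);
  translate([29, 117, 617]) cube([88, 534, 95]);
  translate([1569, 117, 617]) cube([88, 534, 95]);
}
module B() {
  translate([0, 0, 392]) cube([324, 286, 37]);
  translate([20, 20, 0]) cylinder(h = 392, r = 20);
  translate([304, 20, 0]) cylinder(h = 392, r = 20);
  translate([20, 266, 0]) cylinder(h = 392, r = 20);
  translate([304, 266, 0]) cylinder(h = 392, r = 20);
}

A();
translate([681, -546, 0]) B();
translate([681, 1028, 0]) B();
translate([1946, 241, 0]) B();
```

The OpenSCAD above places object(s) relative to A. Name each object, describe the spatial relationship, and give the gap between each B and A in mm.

A is a table. B is a stool. Three stools sit around the table at the −y, +y, +x sides. The gap between each stool and the table is 260 mm.

Each stool's nearest face is 260 mm from the table's bounding box.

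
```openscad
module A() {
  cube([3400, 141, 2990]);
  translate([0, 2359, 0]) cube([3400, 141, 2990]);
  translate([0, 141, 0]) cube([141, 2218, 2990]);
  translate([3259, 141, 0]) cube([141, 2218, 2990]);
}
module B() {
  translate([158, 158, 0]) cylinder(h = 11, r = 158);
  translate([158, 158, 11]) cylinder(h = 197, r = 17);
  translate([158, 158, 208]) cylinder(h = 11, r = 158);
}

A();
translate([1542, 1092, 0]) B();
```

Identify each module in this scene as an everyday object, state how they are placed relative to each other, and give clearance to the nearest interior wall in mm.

A is a house frame. B is a spool. The spool sits inside the house frame, centred. The clearance to the nearest interior wall is 951 mm.

Clearances: x = 1401, y = 951; minimum 951 mm.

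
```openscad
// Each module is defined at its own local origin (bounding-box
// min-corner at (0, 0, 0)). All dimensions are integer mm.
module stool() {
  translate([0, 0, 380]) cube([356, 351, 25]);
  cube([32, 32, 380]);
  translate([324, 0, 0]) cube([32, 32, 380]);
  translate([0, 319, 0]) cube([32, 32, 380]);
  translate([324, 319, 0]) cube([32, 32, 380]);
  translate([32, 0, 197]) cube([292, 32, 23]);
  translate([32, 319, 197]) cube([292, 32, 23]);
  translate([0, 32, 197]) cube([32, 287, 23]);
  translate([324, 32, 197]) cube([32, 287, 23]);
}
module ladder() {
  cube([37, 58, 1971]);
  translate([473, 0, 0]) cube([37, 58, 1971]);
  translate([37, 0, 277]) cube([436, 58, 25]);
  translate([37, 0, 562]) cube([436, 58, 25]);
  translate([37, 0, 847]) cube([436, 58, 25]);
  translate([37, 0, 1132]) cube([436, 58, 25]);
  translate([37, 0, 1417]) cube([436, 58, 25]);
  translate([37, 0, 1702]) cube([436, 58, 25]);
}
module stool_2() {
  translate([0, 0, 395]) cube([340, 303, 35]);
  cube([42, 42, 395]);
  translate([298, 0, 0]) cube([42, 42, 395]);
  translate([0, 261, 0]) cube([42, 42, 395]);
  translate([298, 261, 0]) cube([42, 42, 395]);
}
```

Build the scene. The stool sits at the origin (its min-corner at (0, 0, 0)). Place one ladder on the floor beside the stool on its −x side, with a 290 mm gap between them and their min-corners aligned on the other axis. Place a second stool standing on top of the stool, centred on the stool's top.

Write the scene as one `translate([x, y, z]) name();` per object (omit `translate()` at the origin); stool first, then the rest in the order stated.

stool();
translate([-800, 0, 0]) ladder();
translate([8, 24, 405]) stool_2();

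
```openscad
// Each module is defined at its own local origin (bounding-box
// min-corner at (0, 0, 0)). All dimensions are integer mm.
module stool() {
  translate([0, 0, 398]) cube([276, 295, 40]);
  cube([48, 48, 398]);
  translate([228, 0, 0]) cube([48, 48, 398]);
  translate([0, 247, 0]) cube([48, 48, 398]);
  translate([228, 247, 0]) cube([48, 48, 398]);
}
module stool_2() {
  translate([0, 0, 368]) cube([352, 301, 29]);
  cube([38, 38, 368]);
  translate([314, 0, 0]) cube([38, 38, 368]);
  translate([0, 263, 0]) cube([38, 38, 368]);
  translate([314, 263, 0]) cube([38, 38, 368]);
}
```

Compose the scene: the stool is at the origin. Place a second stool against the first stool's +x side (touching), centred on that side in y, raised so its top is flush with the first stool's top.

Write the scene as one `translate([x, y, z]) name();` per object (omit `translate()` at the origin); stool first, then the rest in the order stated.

stool();
translate([276, -3, 41]) stool_2();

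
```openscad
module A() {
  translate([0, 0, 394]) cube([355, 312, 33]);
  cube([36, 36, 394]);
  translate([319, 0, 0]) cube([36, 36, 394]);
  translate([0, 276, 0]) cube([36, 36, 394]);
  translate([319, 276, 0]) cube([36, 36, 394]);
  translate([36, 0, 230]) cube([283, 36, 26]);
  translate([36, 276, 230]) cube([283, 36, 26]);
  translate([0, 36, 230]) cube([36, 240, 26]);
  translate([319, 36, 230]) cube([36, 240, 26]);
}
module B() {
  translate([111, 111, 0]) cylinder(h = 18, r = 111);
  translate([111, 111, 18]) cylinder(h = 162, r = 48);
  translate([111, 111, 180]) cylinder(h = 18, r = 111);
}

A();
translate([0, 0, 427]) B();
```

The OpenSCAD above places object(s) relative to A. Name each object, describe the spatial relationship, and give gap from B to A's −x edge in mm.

A is a stool. B is a spool. The spool is on top of the stool. The gap from the spool to the stool's −x edge is 0 mm.

The spool's min-x is at 0; the stool's min-x is 0; gap = 0 mm.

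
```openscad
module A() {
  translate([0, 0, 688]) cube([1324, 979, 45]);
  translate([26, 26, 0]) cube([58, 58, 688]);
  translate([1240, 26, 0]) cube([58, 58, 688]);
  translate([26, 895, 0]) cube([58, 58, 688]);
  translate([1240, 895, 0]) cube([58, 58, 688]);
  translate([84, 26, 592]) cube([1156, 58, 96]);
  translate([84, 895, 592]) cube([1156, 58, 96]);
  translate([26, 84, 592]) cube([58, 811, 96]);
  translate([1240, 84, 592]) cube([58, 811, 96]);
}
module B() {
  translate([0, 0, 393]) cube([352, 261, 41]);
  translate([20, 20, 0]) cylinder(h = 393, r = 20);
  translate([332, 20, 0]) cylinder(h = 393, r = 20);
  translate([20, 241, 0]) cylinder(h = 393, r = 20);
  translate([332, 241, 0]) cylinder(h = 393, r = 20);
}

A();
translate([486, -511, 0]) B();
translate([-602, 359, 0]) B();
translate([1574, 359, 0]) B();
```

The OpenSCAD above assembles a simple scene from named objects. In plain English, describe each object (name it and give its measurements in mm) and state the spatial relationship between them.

A is a table: top 1324 mm (x) × 979 mm (y), 45 mm thick, upper face at z = 733 mm, on four 58×58 mm square legs, each inset 26 mm from the nearest pair of top edges, running from z = 0 to the bottom of the top. Four apron rails, 58 mm thick and 96 mm tall, run between adjacent legs with their top edges flush with the underside of the top and their outer faces flush with the legs' outer faces.

B is a four-legged stool. The seat is a 352×261×41 mm slab whose top surface is at z = 434 mm; four round legs, each 40 mm in diameter, run from the floor (z = 0) to the underside of the seat, each leg's axis is inset half a diameter from the nearest pair of seat edges (so the leg's bounding box is flush with the corner).

Three stools sit around the table at the −y, −x, +x sides.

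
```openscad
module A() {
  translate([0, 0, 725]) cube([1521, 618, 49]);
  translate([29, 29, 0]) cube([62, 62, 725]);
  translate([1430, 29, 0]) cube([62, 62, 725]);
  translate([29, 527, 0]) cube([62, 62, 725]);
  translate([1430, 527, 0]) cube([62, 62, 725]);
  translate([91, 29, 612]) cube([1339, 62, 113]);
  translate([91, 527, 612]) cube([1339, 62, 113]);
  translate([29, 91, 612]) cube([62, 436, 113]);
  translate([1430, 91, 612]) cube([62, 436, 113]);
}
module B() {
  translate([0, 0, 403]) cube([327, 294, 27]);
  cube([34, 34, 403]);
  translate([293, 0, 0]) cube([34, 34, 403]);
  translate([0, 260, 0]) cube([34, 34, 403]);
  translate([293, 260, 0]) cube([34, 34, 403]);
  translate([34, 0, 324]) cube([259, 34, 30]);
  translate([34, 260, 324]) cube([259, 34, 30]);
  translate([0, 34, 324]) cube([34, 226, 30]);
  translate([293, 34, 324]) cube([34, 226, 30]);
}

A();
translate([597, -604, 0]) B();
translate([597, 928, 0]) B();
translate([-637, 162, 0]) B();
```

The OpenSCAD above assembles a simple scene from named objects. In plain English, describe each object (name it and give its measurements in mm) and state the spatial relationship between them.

A is a table with a 1521×618 mm rectangular top, 49 mm thick, top surface at z = 774 mm, supported by four 62×62 mm square legs, each inset 29 mm from the nearest pair of top edges, running from the floor. Four apron rails, 62 mm thick and 113 mm tall, run between adjacent legs with their top edges flush with the underside of the top and their outer faces flush with the legs' outer faces.

B is a simple wooden stool: a rectangular seat 327 mm (x) by 294 mm (y), 27 mm thick, top face at z = 430 mm, on four square legs, each 34×34 mm in cross-section. The legs rest on z = 0, each flush with a corner of the seat. Four stretchers, 34 mm wide and 30 mm tall, connect adjacent legs with their undersides at z = 324 mm, each running between the inner faces of the legs it joins and aligned with the legs' outer faces on the other axis.

Three stools sit around the table at the −y, +y, −x sides.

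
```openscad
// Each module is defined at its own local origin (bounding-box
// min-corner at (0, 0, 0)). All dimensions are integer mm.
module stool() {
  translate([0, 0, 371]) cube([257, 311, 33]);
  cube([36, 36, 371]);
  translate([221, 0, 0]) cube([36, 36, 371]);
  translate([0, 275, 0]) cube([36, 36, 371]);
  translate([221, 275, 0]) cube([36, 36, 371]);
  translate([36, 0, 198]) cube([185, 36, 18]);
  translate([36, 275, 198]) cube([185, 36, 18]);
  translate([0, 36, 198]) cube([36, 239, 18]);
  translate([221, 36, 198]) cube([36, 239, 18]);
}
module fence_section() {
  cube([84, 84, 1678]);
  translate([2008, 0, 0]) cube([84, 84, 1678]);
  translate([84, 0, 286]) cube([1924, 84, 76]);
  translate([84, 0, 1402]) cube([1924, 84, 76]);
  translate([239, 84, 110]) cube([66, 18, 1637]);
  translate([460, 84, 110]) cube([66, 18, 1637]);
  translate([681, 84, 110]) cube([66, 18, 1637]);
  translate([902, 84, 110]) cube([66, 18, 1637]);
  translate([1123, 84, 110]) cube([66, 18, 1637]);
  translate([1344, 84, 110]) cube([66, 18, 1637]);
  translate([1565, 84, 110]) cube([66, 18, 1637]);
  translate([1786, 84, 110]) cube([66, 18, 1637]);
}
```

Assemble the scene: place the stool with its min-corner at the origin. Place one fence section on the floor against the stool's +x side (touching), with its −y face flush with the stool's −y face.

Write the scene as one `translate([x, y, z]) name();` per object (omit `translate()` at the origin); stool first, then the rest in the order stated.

stool();
translate([257, 0, 0]) fence_section();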